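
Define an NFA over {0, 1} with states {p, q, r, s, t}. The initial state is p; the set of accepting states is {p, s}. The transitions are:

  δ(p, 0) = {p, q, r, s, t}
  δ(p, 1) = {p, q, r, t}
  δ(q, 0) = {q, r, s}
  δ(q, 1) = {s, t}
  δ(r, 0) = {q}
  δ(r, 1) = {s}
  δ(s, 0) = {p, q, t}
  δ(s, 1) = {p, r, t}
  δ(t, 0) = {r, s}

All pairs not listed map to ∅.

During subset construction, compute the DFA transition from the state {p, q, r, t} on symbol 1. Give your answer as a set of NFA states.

{p, q, r, s, t}

δ(p,1) = {p, q, r, t}; δ(q,1) = {s, t}; δ(r,1) = {s}; δ(t,1) = ∅.
Union: {p, q, r, s, t}.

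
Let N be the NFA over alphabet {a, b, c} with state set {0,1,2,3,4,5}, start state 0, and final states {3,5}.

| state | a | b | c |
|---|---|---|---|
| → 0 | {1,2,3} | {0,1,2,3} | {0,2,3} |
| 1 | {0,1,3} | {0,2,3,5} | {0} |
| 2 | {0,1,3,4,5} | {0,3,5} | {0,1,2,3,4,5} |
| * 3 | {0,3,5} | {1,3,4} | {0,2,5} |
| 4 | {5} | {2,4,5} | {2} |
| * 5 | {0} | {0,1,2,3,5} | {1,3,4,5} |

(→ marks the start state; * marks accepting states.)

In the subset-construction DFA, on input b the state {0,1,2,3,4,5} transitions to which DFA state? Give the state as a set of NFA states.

{0,1,2,3,4,5}

δ(0,b) = {0,1,2,3}; δ(1,b) = {0,2,3,5}; δ(2,b) = {0,3,5}; δ(3,b) = {1,3,4}; δ(4,b) = {2,4,5}; δ(5,b) = {0,1,2,3,5}.
Union: {0,1,2,3,4,5}.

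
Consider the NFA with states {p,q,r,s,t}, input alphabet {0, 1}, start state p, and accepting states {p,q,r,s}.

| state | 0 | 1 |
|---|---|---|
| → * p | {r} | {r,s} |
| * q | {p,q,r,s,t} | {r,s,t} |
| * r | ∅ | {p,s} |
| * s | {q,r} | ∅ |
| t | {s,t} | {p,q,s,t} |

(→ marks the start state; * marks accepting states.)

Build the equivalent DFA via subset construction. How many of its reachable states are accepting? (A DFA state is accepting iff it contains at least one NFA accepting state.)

Start state of the DFA: {p}.
{p} --0--> {r}  [new]
{p} --1--> {r,s}  [new]
{r} --0--> ∅  [new]
{r} --1--> {p,s}  [new]
{r,s} --0--> {q,r}  [new]
{r,s} --1--> {p,s}  [seen]
∅ --0--> ∅  [seen]
∅ --1--> ∅  [seen]
{p,s} --0--> {q,r}  [seen]
{p,s} --1--> {r,s}  [seen]
{q,r} --0--> {p,q,r,s,t}  [new]
{q,r} --1--> {p,r,s,t}  [new]
{p,q,r,s,t} --0--> {p,q,r,s,t}  [seen]
{p,q,r,s,t} --1--> {p,q,r,s,t}  [seen]
{p,r,s,t} --0--> {q,r,s,t}  [new]
{p,r,s,t} --1--> {p,q,r,s,t}  [seen]
{q,r,s,t} --0--> {p,q,r,s,t}  [seen]
{q,r,s,t} --1--> {p,q,r,s,t}  [seen]
Reachable DFA states: {p}, {r}, {r,s}, ∅, {p,s}, {q,r}, {p,q,r,s,t}, {p,r,s,t}, {q,r,s,t}.
Accepting DFA states (contain an NFA accepting state): {p}, {r}, {r,s}, {p,s}, {q,r}, {p,q,r,s,t}, {p,r,s,t}, {q,r,s,t}.

8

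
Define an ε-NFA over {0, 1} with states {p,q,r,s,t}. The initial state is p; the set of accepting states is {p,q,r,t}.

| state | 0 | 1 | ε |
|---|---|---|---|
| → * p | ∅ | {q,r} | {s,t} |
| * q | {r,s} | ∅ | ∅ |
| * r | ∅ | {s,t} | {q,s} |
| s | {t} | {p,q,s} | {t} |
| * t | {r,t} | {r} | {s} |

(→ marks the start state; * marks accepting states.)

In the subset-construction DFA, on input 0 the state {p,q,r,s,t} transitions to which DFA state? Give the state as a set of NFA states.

δ(p,0) = ∅; δ(q,0) = {r,s}; δ(r,0) = ∅; δ(s,0) = {t}; δ(t,0) = {r,t}.
Union: {r,s,t}.
ε-closure gives {q,r,s,t}.

{q,r,s,t}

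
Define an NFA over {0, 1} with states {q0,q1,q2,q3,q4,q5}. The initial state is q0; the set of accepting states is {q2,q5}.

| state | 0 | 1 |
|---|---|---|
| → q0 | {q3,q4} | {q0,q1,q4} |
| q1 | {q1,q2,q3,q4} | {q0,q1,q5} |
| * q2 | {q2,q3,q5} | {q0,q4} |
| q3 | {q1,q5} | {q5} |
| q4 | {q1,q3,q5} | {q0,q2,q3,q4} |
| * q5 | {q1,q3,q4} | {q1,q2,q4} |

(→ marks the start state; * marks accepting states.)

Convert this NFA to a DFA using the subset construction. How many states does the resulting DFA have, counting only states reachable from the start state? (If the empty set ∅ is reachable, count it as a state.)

8

Start state of the DFA: {q0}.
{q0} --0--> {q3,q4}  [new]
{q0} --1--> {q0,q1,q4}  [new]
{q3,q4} --0--> {q1,q3,q5}  [new]
{q3,q4} --1--> {q0,q2,q3,q4,q5}  [new]
{q0,q1,q4} --0--> {q1,q2,q3,q4,q5}  [new]
{q0,q1,q4} --1--> {q0,q1,q2,q3,q4,q5}  [new]
{q1,q3,q5} --0--> {q1,q2,q3,q4,q5}  [seen]
{q1,q3,q5} --1--> {q0,q1,q2,q4,q5}  [new]
{q0,q2,q3,q4,q5} --0--> {q1,q2,q3,q4,q5}  [seen]
{q0,q2,q3,q4,q5} --1--> {q0,q1,q2,q3,q4,q5}  [seen]
{q1,q2,q3,q4,q5} --0--> {q1,q2,q3,q4,q5}  [seen]
{q1,q2,q3,q4,q5} --1--> {q0,q1,q2,q3,q4,q5}  [seen]
{q0,q1,q2,q3,q4,q5} --0--> {q1,q2,q3,q4,q5}  [seen]
{q0,q1,q2,q3,q4,q5} --1--> {q0,q1,q2,q3,q4,q5}  [seen]
{q0,q1,q2,q4,q5} --0--> {q1,q2,q3,q4,q5}  [seen]
{q0,q1,q2,q4,q5} --1--> {q0,q1,q2,q3,q4,q5}  [seen]
Reachable DFA states: {q0}, {q3,q4}, {q0,q1,q4}, {q1,q3,q5}, {q0,q2,q3,q4,q5}, {q1,q2,q3,q4,q5}, {q0,q1,q2,q3,q4,q5}, {q0,q1,q2,q4,q5}.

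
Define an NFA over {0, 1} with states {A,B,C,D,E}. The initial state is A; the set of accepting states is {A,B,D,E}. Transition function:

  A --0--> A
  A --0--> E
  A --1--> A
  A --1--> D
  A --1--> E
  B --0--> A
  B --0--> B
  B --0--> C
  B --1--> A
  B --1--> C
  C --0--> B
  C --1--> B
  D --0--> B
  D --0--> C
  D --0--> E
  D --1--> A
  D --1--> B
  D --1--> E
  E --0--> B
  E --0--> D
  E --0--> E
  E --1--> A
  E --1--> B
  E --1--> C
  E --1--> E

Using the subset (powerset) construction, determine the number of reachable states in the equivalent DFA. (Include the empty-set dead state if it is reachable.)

Start state of the DFA: {A}.
{A} --0--> {A,E}  [new]
{A} --1--> {A,D,E}  [new]
{A,E} --0--> {A,B,D,E}  [new]
{A,E} --1--> {A,B,C,D,E}  [new]
{A,D,E} --0--> {A,B,C,D,E}  [seen]
{A,D,E} --1--> {A,B,C,D,E}  [seen]
{A,B,D,E} --0--> {A,B,C,D,E}  [seen]
{A,B,D,E} --1--> {A,B,C,D,E}  [seen]
{A,B,C,D,E} --0--> {A,B,C,D,E}  [seen]
{A,B,C,D,E} --1--> {A,B,C,D,E}  [seen]
Reachable DFA states: {A}, {A,E}, {A,D,E}, {A,B,D,E}, {A,B,C,D,E}.

5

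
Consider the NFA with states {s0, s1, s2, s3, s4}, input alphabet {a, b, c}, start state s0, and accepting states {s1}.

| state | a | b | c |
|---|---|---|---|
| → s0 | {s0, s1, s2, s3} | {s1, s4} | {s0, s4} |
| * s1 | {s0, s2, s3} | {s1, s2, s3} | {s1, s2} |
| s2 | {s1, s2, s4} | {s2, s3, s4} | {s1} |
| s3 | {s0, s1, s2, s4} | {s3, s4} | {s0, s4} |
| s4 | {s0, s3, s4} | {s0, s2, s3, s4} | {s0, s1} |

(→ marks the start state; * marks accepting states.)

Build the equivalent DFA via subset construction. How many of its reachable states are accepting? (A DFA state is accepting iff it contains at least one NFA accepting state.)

Start state of the DFA: {s0}.
{s0} --a--> {s0, s1, s2, s3}  [new]
{s0} --b--> {s1, s4}  [new]
{s0} --c--> {s0, s4}  [new]
{s0, s1, s2, s3} --a--> {s0, s1, s2, s3, s4}  [new]
{s0, s1, s2, s3} --b--> {s1, s2, s3, s4}  [new]
{s0, s1, s2, s3} --c--> {s0, s1, s2, s4}  [new]
{s1, s4} --a--> {s0, s2, s3, s4}  [new]
{s1, s4} --b--> {s0, s1, s2, s3, s4}  [seen]
{s1, s4} --c--> {s0, s1, s2}  [new]
{s0, s4} --a--> {s0, s1, s2, s3, s4}  [seen]
{s0, s4} --b--> {s0, s1, s2, s3, s4}  [seen]
{s0, s4} --c--> {s0, s1, s4}  [new]
{s0, s1, s2, s3, s4} --a--> {s0, s1, s2, s3, s4}  [seen]
{s0, s1, s2, s3, s4} --b--> {s0, s1, s2, s3, s4}  [seen]
{s0, s1, s2, s3, s4} --c--> {s0, s1, s2, s4}  [seen]
{s1, s2, s3, s4} --a--> {s0, s1, s2, s3, s4}  [seen]
{s1, s2, s3, s4} --b--> {s0, s1, s2, s3, s4}  [seen]
{s1, s2, s3, s4} --c--> {s0, s1, s2, s4}  [seen]
{s0, s1, s2, s4} --a--> {s0, s1, s2, s3, s4}  [seen]
{s0, s1, s2, s4} --b--> {s0, s1, s2, s3, s4}  [seen]
{s0, s1, s2, s4} --c--> {s0, s1, s2, s4}  [seen]
{s0, s2, s3, s4} --a--> {s0, s1, s2, s3, s4}  [seen]
{s0, s2, s3, s4} --b--> {s0, s1, s2, s3, s4}  [seen]
{s0, s2, s3, s4} --c--> {s0, s1, s4}  [seen]
{s0, s1, s2} --a--> {s0, s1, s2, s3, s4}  [seen]
{s0, s1, s2} --b--> {s1, s2, s3, s4}  [seen]
{s0, s1, s2} --c--> {s0, s1, s2, s4}  [seen]
{s0, s1, s4} --a--> {s0, s1, s2, s3, s4}  [seen]
{s0, s1, s4} --b--> {s0, s1, s2, s3, s4}  [seen]
{s0, s1, s4} --c--> {s0, s1, s2, s4}  [seen]
Reachable DFA states: {s0}, {s0, s1, s2, s3}, {s1, s4}, {s0, s4}, {s0, s1, s2, s3, s4}, {s1, s2, s3, s4}, {s0, s1, s2, s4}, {s0, s2, s3, s4}, {s0, s1, s2}, {s0, s1, s4}.
Accepting DFA states (contain an NFA accepting state): {s0, s1, s2, s3}, {s1, s4}, {s0, s1, s2, s3, s4}, {s1, s2, s3, s4}, {s0, s1, s2, s4}, {s0, s1, s2}, {s0, s1, s4}.

7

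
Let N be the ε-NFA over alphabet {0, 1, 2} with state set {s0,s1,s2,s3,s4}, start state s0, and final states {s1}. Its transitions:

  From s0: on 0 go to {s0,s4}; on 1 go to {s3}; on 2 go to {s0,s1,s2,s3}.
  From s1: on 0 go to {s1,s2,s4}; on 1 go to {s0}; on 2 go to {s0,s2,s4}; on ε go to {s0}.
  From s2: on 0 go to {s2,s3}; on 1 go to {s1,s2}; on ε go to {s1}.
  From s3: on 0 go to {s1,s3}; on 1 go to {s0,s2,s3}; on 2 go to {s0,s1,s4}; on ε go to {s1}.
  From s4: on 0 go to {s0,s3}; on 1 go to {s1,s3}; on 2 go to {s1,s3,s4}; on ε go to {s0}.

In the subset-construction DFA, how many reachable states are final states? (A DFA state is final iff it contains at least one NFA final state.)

Start state of the DFA: {s0} (ε-closure of the NFA start).
{s0} --0--> {s0,s4}  [new]
{s0} --1--> {s0,s1,s3}  [new]
{s0} --2--> {s0,s1,s2,s3}  [new]
{s0,s4} --0--> {s0,s1,s3,s4}  [new]
{s0,s4} --1--> {s0,s1,s3}  [seen]
{s0,s4} --2--> {s0,s1,s2,s3,s4}  [new]
{s0,s1,s3} --0--> {s0,s1,s2,s3,s4}  [seen]
{s0,s1,s3} --1--> {s0,s1,s2,s3}  [seen]
{s0,s1,s3} --2--> {s0,s1,s2,s3,s4}  [seen]
{s0,s1,s2,s3} --0--> {s0,s1,s2,s3,s4}  [seen]
{s0,s1,s2,s3} --1--> {s0,s1,s2,s3}  [seen]
{s0,s1,s2,s3} --2--> {s0,s1,s2,s3,s4}  [seen]
{s0,s1,s3,s4} --0--> {s0,s1,s2,s3,s4}  [seen]
{s0,s1,s3,s4} --1--> {s0,s1,s2,s3}  [seen]
{s0,s1,s3,s4} --2--> {s0,s1,s2,s3,s4}  [seen]
{s0,s1,s2,s3,s4} --0--> {s0,s1,s2,s3,s4}  [seen]
{s0,s1,s2,s3,s4} --1--> {s0,s1,s2,s3}  [seen]
{s0,s1,s2,s3,s4} --2--> {s0,s1,s2,s3,s4}  [seen]
Reachable DFA states: {s0}, {s0,s4}, {s0,s1,s3}, {s0,s1,s2,s3}, {s0,s1,s3,s4}, {s0,s1,s2,s3,s4}.
Accepting DFA states (contain an NFA accepting state): {s0,s1,s3}, {s0,s1,s2,s3}, {s0,s1,s3,s4}, {s0,s1,s2,s3,s4}.

4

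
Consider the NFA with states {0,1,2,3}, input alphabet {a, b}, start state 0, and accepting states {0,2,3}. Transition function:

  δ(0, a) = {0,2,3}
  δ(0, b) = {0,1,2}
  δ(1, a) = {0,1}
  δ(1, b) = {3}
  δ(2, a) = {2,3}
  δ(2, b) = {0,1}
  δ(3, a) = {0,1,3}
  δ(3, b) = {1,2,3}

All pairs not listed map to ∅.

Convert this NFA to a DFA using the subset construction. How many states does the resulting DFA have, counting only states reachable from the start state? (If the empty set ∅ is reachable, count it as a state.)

Start state of the DFA: {0}.
{0} --a--> {0,2,3}  [new]
{0} --b--> {0,1,2}  [new]
{0,2,3} --a--> {0,1,2,3}  [new]
{0,2,3} --b--> {0,1,2,3}  [seen]
{0,1,2} --a--> {0,1,2,3}  [seen]
{0,1,2} --b--> {0,1,2,3}  [seen]
{0,1,2,3} --a--> {0,1,2,3}  [seen]
{0,1,2,3} --b--> {0,1,2,3}  [seen]
Reachable DFA states: {0}, {0,2,3}, {0,1,2}, {0,1,2,3}.

4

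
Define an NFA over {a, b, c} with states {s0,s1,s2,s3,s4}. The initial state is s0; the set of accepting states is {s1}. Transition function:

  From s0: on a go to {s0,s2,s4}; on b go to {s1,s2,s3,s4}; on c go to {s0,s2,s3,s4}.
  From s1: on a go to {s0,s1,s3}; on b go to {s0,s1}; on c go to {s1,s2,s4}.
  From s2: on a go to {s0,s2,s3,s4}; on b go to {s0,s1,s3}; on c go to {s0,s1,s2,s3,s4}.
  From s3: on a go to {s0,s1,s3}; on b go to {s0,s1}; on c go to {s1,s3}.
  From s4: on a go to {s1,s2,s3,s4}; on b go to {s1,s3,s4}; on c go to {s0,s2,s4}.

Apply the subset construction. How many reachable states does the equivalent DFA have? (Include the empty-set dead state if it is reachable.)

Start state of the DFA: {s0}.
{s0} --a--> {s0,s2,s4}  [new]
{s0} --b--> {s1,s2,s3,s4}  [new]
{s0} --c--> {s0,s2,s3,s4}  [new]
{s0,s2,s4} --a--> {s0,s1,s2,s3,s4}  [new]
{s0,s2,s4} --b--> {s0,s1,s2,s3,s4}  [seen]
{s0,s2,s4} --c--> {s0,s1,s2,s3,s4}  [seen]
{s1,s2,s3,s4} --a--> {s0,s1,s2,s3,s4}  [seen]
{s1,s2,s3,s4} --b--> {s0,s1,s3,s4}  [new]
{s1,s2,s3,s4} --c--> {s0,s1,s2,s3,s4}  [seen]
{s0,s2,s3,s4} --a--> {s0,s1,s2,s3,s4}  [seen]
{s0,s2,s3,s4} --b--> {s0,s1,s2,s3,s4}  [seen]
{s0,s2,s3,s4} --c--> {s0,s1,s2,s3,s4}  [seen]
{s0,s1,s2,s3,s4} --a--> {s0,s1,s2,s3,s4}  [seen]
{s0,s1,s2,s3,s4} --b--> {s0,s1,s2,s3,s4}  [seen]
{s0,s1,s2,s3,s4} --c--> {s0,s1,s2,s3,s4}  [seen]
{s0,s1,s3,s4} --a--> {s0,s1,s2,s3,s4}  [seen]
{s0,s1,s3,s4} --b--> {s0,s1,s2,s3,s4}  [seen]
{s0,s1,s3,s4} --c--> {s0,s1,s2,s3,s4}  [seen]
Reachable DFA states: {s0}, {s0,s2,s4}, {s1,s2,s3,s4}, {s0,s2,s3,s4}, {s0,s1,s2,s3,s4}, {s0,s1,s3,s4}.

6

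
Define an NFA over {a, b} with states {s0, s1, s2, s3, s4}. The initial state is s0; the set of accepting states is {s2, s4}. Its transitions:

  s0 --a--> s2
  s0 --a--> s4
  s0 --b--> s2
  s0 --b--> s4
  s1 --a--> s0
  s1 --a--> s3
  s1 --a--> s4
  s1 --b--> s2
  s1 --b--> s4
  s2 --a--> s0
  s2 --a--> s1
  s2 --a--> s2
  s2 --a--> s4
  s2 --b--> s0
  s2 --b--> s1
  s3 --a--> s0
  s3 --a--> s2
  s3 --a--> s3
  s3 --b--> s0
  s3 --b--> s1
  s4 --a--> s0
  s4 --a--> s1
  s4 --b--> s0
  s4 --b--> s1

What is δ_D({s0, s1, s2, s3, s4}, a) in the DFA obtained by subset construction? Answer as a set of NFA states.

{s0, s1, s2, s3, s4}

δ(s0,a) = {s2, s4}; δ(s1,a) = {s0, s3, s4}; δ(s2,a) = {s0, s1, s2, s4}; δ(s3,a) = {s0, s2, s3}; δ(s4,a) = {s0, s1}.
Union: {s0, s1, s2, s3, s4}.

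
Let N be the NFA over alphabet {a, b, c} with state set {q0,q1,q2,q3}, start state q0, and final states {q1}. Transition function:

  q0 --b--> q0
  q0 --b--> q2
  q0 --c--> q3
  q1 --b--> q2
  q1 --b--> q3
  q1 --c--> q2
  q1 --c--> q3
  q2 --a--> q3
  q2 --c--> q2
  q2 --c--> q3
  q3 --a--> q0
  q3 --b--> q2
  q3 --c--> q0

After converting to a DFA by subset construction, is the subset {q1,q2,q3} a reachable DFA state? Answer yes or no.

no

Start state of the DFA: {q0}.
{q0} --a--> ∅  [new]
{q0} --b--> {q0,q2}  [new]
{q0} --c--> {q3}  [new]
∅ --a--> ∅  [seen]
∅ --b--> ∅  [seen]
∅ --c--> ∅  [seen]
{q0,q2} --a--> {q3}  [seen]
{q0,q2} --b--> {q0,q2}  [seen]
{q0,q2} --c--> {q2,q3}  [new]
{q3} --a--> {q0}  [seen]
{q3} --b--> {q2}  [new]
{q3} --c--> {q0}  [seen]
{q2,q3} --a--> {q0,q3}  [new]
{q2,q3} --b--> {q2}  [seen]
{q2,q3} --c--> {q0,q2,q3}  [new]
{q2} --a--> {q3}  [seen]
{q2} --b--> ∅  [seen]
{q2} --c--> {q2,q3}  [seen]
{q0,q3} --a--> {q0}  [seen]
{q0,q3} --b--> {q0,q2}  [seen]
{q0,q3} --c--> {q0,q3}  [seen]
{q0,q2,q3} --a--> {q0,q3}  [seen]
{q0,q2,q3} --b--> {q0,q2}  [seen]
{q0,q2,q3} --c--> {q0,q2,q3}  [seen]
Reachable DFA states: {q0}, ∅, {q0,q2}, {q3}, {q2,q3}, {q2}, {q0,q3}, {q0,q2,q3}.
{q1,q2,q3} is not among them.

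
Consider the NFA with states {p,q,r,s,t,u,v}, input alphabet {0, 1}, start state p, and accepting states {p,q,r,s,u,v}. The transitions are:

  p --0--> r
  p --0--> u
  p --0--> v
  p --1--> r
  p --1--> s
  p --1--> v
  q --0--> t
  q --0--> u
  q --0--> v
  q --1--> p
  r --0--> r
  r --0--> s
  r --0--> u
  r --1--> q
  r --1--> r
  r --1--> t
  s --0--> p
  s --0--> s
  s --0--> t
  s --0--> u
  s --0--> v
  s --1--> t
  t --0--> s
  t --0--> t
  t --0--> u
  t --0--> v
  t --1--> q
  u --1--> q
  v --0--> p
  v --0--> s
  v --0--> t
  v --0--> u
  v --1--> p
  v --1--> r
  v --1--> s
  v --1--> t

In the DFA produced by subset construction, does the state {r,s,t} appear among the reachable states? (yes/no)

no

Start state of the DFA: {p}.
{p} --0--> {r,u,v}  [new]
{p} --1--> {r,s,v}  [new]
{r,u,v} --0--> {p,r,s,t,u}  [new]
{r,u,v} --1--> {p,q,r,s,t}  [new]
{r,s,v} --0--> {p,r,s,t,u,v}  [new]
{r,s,v} --1--> {p,q,r,s,t}  [seen]
{p,r,s,t,u} --0--> {p,r,s,t,u,v}  [seen]
{p,r,s,t,u} --1--> {q,r,s,t,v}  [new]
{p,q,r,s,t} --0--> {p,r,s,t,u,v}  [seen]
{p,q,r,s,t} --1--> {p,q,r,s,t,v}  [new]
{p,r,s,t,u,v} --0--> {p,r,s,t,u,v}  [seen]
{p,r,s,t,u,v} --1--> {p,q,r,s,t,v}  [seen]
{q,r,s,t,v} --0--> {p,r,s,t,u,v}  [seen]
{q,r,s,t,v} --1--> {p,q,r,s,t}  [seen]
{p,q,r,s,t,v} --0--> {p,r,s,t,u,v}  [seen]
{p,q,r,s,t,v} --1--> {p,q,r,s,t,v}  [seen]
Reachable DFA states: {p}, {r,u,v}, {r,s,v}, {p,r,s,t,u}, {p,q,r,s,t}, {p,r,s,t,u,v}, {q,r,s,t,v}, {p,q,r,s,t,v}.
{r,s,t} is not among them.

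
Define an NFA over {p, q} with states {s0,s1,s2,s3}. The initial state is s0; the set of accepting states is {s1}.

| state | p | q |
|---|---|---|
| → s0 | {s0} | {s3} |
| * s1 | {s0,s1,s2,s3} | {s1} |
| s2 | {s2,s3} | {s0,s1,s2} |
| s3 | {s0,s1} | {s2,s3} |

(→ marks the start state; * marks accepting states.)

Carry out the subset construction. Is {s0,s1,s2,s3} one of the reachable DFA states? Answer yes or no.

yes

Start state of the DFA: {s0}.
{s0} --p--> {s0}  [seen]
{s0} --q--> {s3}  [new]
{s3} --p--> {s0,s1}  [new]
{s3} --q--> {s2,s3}  [new]
{s0,s1} --p--> {s0,s1,s2,s3}  [new]
{s0,s1} --q--> {s1,s3}  [new]
{s2,s3} --p--> {s0,s1,s2,s3}  [seen]
{s2,s3} --q--> {s0,s1,s2,s3}  [seen]
{s0,s1,s2,s3} --p--> {s0,s1,s2,s3}  [seen]
{s0,s1,s2,s3} --q--> {s0,s1,s2,s3}  [seen]
{s1,s3} --p--> {s0,s1,s2,s3}  [seen]
{s1,s3} --q--> {s1,s2,s3}  [new]
{s1,s2,s3} --p--> {s0,s1,s2,s3}  [seen]
{s1,s2,s3} --q--> {s0,s1,s2,s3}  [seen]
Reachable DFA states: {s0}, {s3}, {s0,s1}, {s2,s3}, {s0,s1,s2,s3}, {s1,s3}, {s1,s2,s3}.
{s0,s1,s2,s3} is among them.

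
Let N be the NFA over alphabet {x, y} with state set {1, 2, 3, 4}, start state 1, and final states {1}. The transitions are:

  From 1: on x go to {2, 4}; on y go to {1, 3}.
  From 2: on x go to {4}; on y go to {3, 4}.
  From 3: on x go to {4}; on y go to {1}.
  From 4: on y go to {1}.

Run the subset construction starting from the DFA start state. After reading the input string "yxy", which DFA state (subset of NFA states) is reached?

Start: {1}.
δ(1,y) = {1, 3}.
Union: {1, 3}.
After y: {1, 3}.
δ(1,x) = {2, 4}; δ(3,x) = {4}.
Union: {2, 4}.
After x: {2, 4}.
δ(2,y) = {3, 4}; δ(4,y) = {1}.
Union: {1, 3, 4}.
After y: {1, 3, 4}.

{1, 3, 4}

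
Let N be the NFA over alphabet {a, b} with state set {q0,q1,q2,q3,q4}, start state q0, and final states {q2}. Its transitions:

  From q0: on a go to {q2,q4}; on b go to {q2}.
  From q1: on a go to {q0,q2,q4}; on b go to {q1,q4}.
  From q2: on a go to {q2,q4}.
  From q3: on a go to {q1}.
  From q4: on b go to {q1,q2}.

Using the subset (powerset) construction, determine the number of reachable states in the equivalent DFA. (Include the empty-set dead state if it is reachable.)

8

Start state of the DFA: {q0}.
{q0} --a--> {q2,q4}  [new]
{q0} --b--> {q2}  [new]
{q2,q4} --a--> {q2,q4}  [seen]
{q2,q4} --b--> {q1,q2}  [new]
{q2} --a--> {q2,q4}  [seen]
{q2} --b--> ∅  [new]
{q1,q2} --a--> {q0,q2,q4}  [new]
{q1,q2} --b--> {q1,q4}  [new]
∅ --a--> ∅  [seen]
∅ --b--> ∅  [seen]
{q0,q2,q4} --a--> {q2,q4}  [seen]
{q0,q2,q4} --b--> {q1,q2}  [seen]
{q1,q4} --a--> {q0,q2,q4}  [seen]
{q1,q4} --b--> {q1,q2,q4}  [new]
{q1,q2,q4} --a--> {q0,q2,q4}  [seen]
{q1,q2,q4} --b--> {q1,q2,q4}  [seen]
Reachable DFA states: {q0}, {q2,q4}, {q2}, {q1,q2}, ∅, {q0,q2,q4}, {q1,q4}, {q1,q2,q4}.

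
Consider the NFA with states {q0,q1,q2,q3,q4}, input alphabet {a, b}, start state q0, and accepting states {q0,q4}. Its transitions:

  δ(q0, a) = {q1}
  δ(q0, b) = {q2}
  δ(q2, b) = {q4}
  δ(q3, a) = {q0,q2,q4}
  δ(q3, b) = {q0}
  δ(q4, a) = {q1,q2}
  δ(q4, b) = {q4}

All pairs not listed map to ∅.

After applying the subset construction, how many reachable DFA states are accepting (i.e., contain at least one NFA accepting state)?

2

Start state of the DFA: {q0}.
{q0} --a--> {q1}  [new]
{q0} --b--> {q2}  [new]
{q1} --a--> ∅  [new]
{q1} --b--> ∅  [seen]
{q2} --a--> ∅  [seen]
{q2} --b--> {q4}  [new]
∅ --a--> ∅  [seen]
∅ --b--> ∅  [seen]
{q4} --a--> {q1,q2}  [new]
{q4} --b--> {q4}  [seen]
{q1,q2} --a--> ∅  [seen]
{q1,q2} --b--> {q4}  [seen]
Reachable DFA states: {q0}, {q1}, {q2}, ∅, {q4}, {q1,q2}.
Accepting DFA states (contain an NFA accepting state): {q0}, {q4}.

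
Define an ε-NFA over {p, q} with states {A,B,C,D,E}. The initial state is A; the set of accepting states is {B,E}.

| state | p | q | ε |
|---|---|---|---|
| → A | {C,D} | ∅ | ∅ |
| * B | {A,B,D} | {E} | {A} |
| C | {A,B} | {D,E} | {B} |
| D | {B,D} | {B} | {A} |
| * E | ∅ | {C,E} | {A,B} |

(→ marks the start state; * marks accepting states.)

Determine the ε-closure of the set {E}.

{A,B,E}

Begin with {E}.
E →ε {A,B}; add A, B.
ε-closure = {A,B,E}.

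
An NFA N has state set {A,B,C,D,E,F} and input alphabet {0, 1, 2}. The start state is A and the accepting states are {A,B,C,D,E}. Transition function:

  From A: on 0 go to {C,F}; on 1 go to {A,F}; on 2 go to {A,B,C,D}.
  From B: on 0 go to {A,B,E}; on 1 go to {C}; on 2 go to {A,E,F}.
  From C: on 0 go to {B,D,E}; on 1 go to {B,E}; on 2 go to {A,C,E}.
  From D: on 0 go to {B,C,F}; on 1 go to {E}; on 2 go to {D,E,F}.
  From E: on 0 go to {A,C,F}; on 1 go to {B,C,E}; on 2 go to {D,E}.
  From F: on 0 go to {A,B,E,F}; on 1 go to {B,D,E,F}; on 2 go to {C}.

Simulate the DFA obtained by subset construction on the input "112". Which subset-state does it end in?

{A,B,C,D,E,F}

Start: {A}.
δ(A,1) = {A,F}.
Union: {A,F}.
After 1: {A,F}.
δ(A,1) = {A,F}; δ(F,1) = {B,D,E,F}.
Union: {A,B,D,E,F}.
After 1: {A,B,D,E,F}.
δ(A,2) = {A,B,C,D}; δ(B,2) = {A,E,F}; δ(D,2) = {D,E,F}; δ(E,2) = {D,E}; δ(F,2) = {C}.
Union: {A,B,C,D,E,F}.
After 2: {A,B,C,D,E,F}.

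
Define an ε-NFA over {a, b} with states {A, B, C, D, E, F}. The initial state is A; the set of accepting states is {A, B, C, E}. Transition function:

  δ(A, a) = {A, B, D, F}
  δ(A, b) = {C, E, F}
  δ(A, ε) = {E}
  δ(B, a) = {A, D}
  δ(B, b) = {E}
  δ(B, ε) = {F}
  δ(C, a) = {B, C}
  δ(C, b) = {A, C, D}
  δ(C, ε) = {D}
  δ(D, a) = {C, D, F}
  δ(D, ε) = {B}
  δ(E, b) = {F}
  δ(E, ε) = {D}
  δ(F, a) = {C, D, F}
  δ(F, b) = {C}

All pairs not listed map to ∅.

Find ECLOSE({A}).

Begin with {A}.
A →ε {E}; add E.
E →ε {D}; add D.
D →ε {B}; add B.
B →ε {F}; add F.
ε-closure = {A, B, D, E, F}.

{A, B, D, E, F}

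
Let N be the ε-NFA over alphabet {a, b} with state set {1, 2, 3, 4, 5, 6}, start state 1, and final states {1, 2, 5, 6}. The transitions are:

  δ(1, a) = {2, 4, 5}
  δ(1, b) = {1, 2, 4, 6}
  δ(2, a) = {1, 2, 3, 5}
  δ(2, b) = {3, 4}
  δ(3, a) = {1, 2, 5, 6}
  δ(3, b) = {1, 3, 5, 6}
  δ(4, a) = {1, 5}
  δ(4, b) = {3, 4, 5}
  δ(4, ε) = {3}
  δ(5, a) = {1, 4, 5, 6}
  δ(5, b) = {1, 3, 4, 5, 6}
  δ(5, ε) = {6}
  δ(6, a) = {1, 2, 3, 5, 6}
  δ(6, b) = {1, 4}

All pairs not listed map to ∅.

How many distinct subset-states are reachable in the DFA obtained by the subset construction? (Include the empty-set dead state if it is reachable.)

Start state of the DFA: {1} (ε-closure of the NFA start).
{1} --a--> {2, 3, 4, 5, 6}  [new]
{1} --b--> {1, 2, 3, 4, 6}  [new]
{2, 3, 4, 5, 6} --a--> {1, 2, 3, 4, 5, 6}  [new]
{2, 3, 4, 5, 6} --b--> {1, 3, 4, 5, 6}  [new]
{1, 2, 3, 4, 6} --a--> {1, 2, 3, 4, 5, 6}  [seen]
{1, 2, 3, 4, 6} --b--> {1, 2, 3, 4, 5, 6}  [seen]
{1, 2, 3, 4, 5, 6} --a--> {1, 2, 3, 4, 5, 6}  [seen]
{1, 2, 3, 4, 5, 6} --b--> {1, 2, 3, 4, 5, 6}  [seen]
{1, 3, 4, 5, 6} --a--> {1, 2, 3, 4, 5, 6}  [seen]
{1, 3, 4, 5, 6} --b--> {1, 2, 3, 4, 5, 6}  [seen]
Reachable DFA states: {1}, {2, 3, 4, 5, 6}, {1, 2, 3, 4, 6}, {1, 2, 3, 4, 5, 6}, {1, 3, 4, 5, 6}.

5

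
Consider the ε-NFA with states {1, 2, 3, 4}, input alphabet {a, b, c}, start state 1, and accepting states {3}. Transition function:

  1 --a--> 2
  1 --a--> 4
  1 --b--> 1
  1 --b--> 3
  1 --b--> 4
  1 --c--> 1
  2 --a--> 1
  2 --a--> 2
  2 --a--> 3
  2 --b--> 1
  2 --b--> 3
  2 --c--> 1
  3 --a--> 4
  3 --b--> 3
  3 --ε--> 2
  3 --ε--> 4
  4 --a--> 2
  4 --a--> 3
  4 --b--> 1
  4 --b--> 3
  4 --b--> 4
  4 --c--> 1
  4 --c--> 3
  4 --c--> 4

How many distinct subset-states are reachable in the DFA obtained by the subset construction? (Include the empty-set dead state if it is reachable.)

Start state of the DFA: {1} (ε-closure of the NFA start).
{1} --a--> {2, 4}  [new]
{1} --b--> {1, 2, 3, 4}  [new]
{1} --c--> {1}  [seen]
{2, 4} --a--> {1, 2, 3, 4}  [seen]
{2, 4} --b--> {1, 2, 3, 4}  [seen]
{2, 4} --c--> {1, 2, 3, 4}  [seen]
{1, 2, 3, 4} --a--> {1, 2, 3, 4}  [seen]
{1, 2, 3, 4} --b--> {1, 2, 3, 4}  [seen]
{1, 2, 3, 4} --c--> {1, 2, 3, 4}  [seen]
Reachable DFA states: {1}, {2, 4}, {1, 2, 3, 4}.

3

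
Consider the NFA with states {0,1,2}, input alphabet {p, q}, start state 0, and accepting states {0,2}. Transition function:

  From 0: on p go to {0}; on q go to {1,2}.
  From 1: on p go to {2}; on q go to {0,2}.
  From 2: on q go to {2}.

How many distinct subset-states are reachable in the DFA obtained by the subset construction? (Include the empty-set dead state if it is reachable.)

5

Start state of the DFA: {0}.
{0} --p--> {0}  [seen]
{0} --q--> {1,2}  [new]
{1,2} --p--> {2}  [new]
{1,2} --q--> {0,2}  [new]
{2} --p--> ∅  [new]
{2} --q--> {2}  [seen]
{0,2} --p--> {0}  [seen]
{0,2} --q--> {1,2}  [seen]
∅ --p--> ∅  [seen]
∅ --q--> ∅  [seen]
Reachable DFA states: {0}, {1,2}, {2}, {0,2}, ∅.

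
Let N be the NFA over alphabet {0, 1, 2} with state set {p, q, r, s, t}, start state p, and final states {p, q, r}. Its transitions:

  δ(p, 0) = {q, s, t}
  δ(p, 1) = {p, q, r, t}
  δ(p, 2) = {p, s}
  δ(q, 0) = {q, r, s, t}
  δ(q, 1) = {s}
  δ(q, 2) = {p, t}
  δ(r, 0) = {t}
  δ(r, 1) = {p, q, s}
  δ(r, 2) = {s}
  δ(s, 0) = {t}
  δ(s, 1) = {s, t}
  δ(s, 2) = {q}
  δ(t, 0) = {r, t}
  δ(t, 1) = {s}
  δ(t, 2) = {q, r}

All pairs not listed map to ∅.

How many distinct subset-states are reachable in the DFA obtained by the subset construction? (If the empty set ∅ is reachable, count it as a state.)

Start state of the DFA: {p}.
{p} --0--> {q, s, t}  [new]
{p} --1--> {p, q, r, t}  [new]
{p} --2--> {p, s}  [new]
{q, s, t} --0--> {q, r, s, t}  [new]
{q, s, t} --1--> {s, t}  [new]
{q, s, t} --2--> {p, q, r, t}  [seen]
{p, q, r, t} --0--> {q, r, s, t}  [seen]
{p, q, r, t} --1--> {p, q, r, s, t}  [new]
{p, q, r, t} --2--> {p, q, r, s, t}  [seen]
{p, s} --0--> {q, s, t}  [seen]
{p, s} --1--> {p, q, r, s, t}  [seen]
{p, s} --2--> {p, q, s}  [new]
{q, r, s, t} --0--> {q, r, s, t}  [seen]
{q, r, s, t} --1--> {p, q, s, t}  [new]
{q, r, s, t} --2--> {p, q, r, s, t}  [seen]
{s, t} --0--> {r, t}  [new]
{s, t} --1--> {s, t}  [seen]
{s, t} --2--> {q, r}  [new]
{p, q, r, s, t} --0--> {q, r, s, t}  [seen]
{p, q, r, s, t} --1--> {p, q, r, s, t}  [seen]
{p, q, r, s, t} --2--> {p, q, r, s, t}  [seen]
{p, q, s} --0--> {q, r, s, t}  [seen]
{p, q, s} --1--> {p, q, r, s, t}  [seen]
{p, q, s} --2--> {p, q, s, t}  [seen]
{p, q, s, t} --0--> {q, r, s, t}  [seen]
{p, q, s, t} --1--> {p, q, r, s, t}  [seen]
{p, q, s, t} --2--> {p, q, r, s, t}  [seen]
{r, t} --0--> {r, t}  [seen]
{r, t} --1--> {p, q, s}  [seen]
{r, t} --2--> {q, r, s}  [new]
{q, r} --0--> {q, r, s, t}  [seen]
{q, r} --1--> {p, q, s}  [seen]
{q, r} --2--> {p, s, t}  [new]
{q, r, s} --0--> {q, r, s, t}  [seen]
{q, r, s} --1--> {p, q, s, t}  [seen]
{q, r, s} --2--> {p, q, s, t}  [seen]
{p, s, t} --0--> {q, r, s, t}  [seen]
{p, s, t} --1--> {p, q, r, s, t}  [seen]
{p, s, t} --2--> {p, q, r, s}  [new]
{p, q, r, s} --0--> {q, r, s, t}  [seen]
{p, q, r, s} --1--> {p, q, r, s, t}  [seen]
{p, q, r, s} --2--> {p, q, s, t}  [seen]
Reachable DFA states: {p}, {q, s, t}, {p, q, r, t}, {p, s}, {q, r, s, t}, {s, t}, {p, q, r, s, t}, {p, q, s}, {p, q, s, t}, {r, t}, {q, r}, {q, r, s}, {p, s, t}, {p, q, r, s}.

14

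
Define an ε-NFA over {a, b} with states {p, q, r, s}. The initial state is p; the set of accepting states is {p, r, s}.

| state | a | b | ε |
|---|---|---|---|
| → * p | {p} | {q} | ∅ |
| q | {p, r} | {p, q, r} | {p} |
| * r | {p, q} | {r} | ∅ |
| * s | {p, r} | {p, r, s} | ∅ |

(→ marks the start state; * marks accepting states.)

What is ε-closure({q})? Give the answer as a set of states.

{p, q}

Begin with {q}.
q →ε {p}; add p.
ε-closure = {p, q}.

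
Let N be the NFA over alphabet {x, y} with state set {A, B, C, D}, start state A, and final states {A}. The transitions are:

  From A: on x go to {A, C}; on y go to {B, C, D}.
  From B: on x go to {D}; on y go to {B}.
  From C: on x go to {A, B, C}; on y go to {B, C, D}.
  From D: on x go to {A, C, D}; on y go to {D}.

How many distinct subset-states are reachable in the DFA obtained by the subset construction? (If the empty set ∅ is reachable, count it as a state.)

5

Start state of the DFA: {A}.
{A} --x--> {A, C}  [new]
{A} --y--> {B, C, D}  [new]
{A, C} --x--> {A, B, C}  [new]
{A, C} --y--> {B, C, D}  [seen]
{B, C, D} --x--> {A, B, C, D}  [new]
{B, C, D} --y--> {B, C, D}  [seen]
{A, B, C} --x--> {A, B, C, D}  [seen]
{A, B, C} --y--> {B, C, D}  [seen]
{A, B, C, D} --x--> {A, B, C, D}  [seen]
{A, B, C, D} --y--> {B, C, D}  [seen]
Reachable DFA states: {A}, {A, C}, {B, C, D}, {A, B, C}, {A, B, C, D}.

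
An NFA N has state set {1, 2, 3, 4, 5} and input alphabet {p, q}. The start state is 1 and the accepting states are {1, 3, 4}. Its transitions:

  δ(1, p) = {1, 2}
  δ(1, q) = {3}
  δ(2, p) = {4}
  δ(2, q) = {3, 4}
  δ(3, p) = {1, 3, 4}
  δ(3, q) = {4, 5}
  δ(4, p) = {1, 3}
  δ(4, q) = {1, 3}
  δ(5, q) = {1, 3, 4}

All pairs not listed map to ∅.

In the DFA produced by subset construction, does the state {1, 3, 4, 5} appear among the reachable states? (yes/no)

Start state of the DFA: {1}.
{1} --p--> {1, 2}  [new]
{1} --q--> {3}  [new]
{1, 2} --p--> {1, 2, 4}  [new]
{1, 2} --q--> {3, 4}  [new]
{3} --p--> {1, 3, 4}  [new]
{3} --q--> {4, 5}  [new]
{1, 2, 4} --p--> {1, 2, 3, 4}  [new]
{1, 2, 4} --q--> {1, 3, 4}  [seen]
{3, 4} --p--> {1, 3, 4}  [seen]
{3, 4} --q--> {1, 3, 4, 5}  [new]
{1, 3, 4} --p--> {1, 2, 3, 4}  [seen]
{1, 3, 4} --q--> {1, 3, 4, 5}  [seen]
{4, 5} --p--> {1, 3}  [new]
{4, 5} --q--> {1, 3, 4}  [seen]
{1, 2, 3, 4} --p--> {1, 2, 3, 4}  [seen]
{1, 2, 3, 4} --q--> {1, 3, 4, 5}  [seen]
{1, 3, 4, 5} --p--> {1, 2, 3, 4}  [seen]
{1, 3, 4, 5} --q--> {1, 3, 4, 5}  [seen]
{1, 3} --p--> {1, 2, 3, 4}  [seen]
{1, 3} --q--> {3, 4, 5}  [new]
{3, 4, 5} --p--> {1, 3, 4}  [seen]
{3, 4, 5} --q--> {1, 3, 4, 5}  [seen]
Reachable DFA states: {1}, {1, 2}, {3}, {1, 2, 4}, {3, 4}, {1, 3, 4}, {4, 5}, {1, 2, 3, 4}, {1, 3, 4, 5}, {1, 3}, {3, 4, 5}.
{1, 3, 4, 5} is among them.

yes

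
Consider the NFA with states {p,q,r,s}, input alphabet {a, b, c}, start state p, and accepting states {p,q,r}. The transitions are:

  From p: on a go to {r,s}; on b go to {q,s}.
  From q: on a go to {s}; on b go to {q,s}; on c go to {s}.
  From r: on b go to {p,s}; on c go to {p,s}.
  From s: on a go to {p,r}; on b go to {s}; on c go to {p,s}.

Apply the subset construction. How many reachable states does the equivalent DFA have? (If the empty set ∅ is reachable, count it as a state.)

8

Start state of the DFA: {p}.
{p} --a--> {r,s}  [new]
{p} --b--> {q,s}  [new]
{p} --c--> ∅  [new]
{r,s} --a--> {p,r}  [new]
{r,s} --b--> {p,s}  [new]
{r,s} --c--> {p,s}  [seen]
{q,s} --a--> {p,r,s}  [new]
{q,s} --b--> {q,s}  [seen]
{q,s} --c--> {p,s}  [seen]
∅ --a--> ∅  [seen]
∅ --b--> ∅  [seen]
∅ --c--> ∅  [seen]
{p,r} --a--> {r,s}  [seen]
{p,r} --b--> {p,q,s}  [new]
{p,r} --c--> {p,s}  [seen]
{p,s} --a--> {p,r,s}  [seen]
{p,s} --b--> {q,s}  [seen]
{p,s} --c--> {p,s}  [seen]
{p,r,s} --a--> {p,r,s}  [seen]
{p,r,s} --b--> {p,q,s}  [seen]
{p,r,s} --c--> {p,s}  [seen]
{p,q,s} --a--> {p,r,s}  [seen]
{p,q,s} --b--> {q,s}  [seen]
{p,q,s} --c--> {p,s}  [seen]
Reachable DFA states: {p}, {r,s}, {q,s}, ∅, {p,r}, {p,s}, {p,r,s}, {p,q,s}.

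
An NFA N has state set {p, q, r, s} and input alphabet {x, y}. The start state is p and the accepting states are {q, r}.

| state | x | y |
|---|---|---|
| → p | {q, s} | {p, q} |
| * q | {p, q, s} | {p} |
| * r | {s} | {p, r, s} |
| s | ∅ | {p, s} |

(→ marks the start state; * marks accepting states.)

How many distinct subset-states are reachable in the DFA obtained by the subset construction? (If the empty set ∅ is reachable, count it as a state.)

Start state of the DFA: {p}.
{p} --x--> {q, s}  [new]
{p} --y--> {p, q}  [new]
{q, s} --x--> {p, q, s}  [new]
{q, s} --y--> {p, s}  [new]
{p, q} --x--> {p, q, s}  [seen]
{p, q} --y--> {p, q}  [seen]
{p, q, s} --x--> {p, q, s}  [seen]
{p, q, s} --y--> {p, q, s}  [seen]
{p, s} --x--> {q, s}  [seen]
{p, s} --y--> {p, q, s}  [seen]
Reachable DFA states: {p}, {q, s}, {p, q}, {p, q, s}, {p, s}.

5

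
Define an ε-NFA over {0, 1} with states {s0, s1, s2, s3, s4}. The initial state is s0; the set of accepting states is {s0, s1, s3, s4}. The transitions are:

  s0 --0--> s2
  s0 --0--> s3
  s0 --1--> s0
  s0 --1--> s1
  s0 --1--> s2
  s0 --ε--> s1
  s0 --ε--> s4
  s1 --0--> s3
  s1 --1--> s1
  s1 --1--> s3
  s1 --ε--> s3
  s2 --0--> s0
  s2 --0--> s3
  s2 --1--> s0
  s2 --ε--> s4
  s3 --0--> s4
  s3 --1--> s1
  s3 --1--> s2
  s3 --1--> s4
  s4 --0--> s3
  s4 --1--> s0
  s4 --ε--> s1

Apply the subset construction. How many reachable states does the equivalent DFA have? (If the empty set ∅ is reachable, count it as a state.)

Start state of the DFA: {s0, s1, s3, s4} (ε-closure of the NFA start).
{s0, s1, s3, s4} --0--> {s1, s2, s3, s4}  [new]
{s0, s1, s3, s4} --1--> {s0, s1, s2, s3, s4}  [new]
{s1, s2, s3, s4} --0--> {s0, s1, s3, s4}  [seen]
{s1, s2, s3, s4} --1--> {s0, s1, s2, s3, s4}  [seen]
{s0, s1, s2, s3, s4} --0--> {s0, s1, s2, s3, s4}  [seen]
{s0, s1, s2, s3, s4} --1--> {s0, s1, s2, s3, s4}  [seen]
Reachable DFA states: {s0, s1, s3, s4}, {s1, s2, s3, s4}, {s0, s1, s2, s3, s4}.

3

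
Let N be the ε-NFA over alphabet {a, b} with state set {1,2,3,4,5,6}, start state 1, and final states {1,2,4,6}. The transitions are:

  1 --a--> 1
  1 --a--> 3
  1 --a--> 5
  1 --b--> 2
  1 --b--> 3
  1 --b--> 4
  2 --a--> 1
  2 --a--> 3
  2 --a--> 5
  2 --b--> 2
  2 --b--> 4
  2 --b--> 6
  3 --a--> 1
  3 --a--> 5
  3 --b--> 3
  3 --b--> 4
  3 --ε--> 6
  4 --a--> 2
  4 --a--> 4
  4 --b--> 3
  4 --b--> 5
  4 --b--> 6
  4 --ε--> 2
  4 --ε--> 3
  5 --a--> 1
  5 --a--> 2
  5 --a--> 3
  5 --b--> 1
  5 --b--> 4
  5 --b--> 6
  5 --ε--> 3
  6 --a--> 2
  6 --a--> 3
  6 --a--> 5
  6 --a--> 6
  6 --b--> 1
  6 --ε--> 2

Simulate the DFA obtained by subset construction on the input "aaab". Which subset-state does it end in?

{1,2,3,4,6}

Start: {1}.
δ(1,a) = {1,3,5}.
Union: {1,3,5}.
ε-closure gives {1,2,3,5,6}.
After a: {1,2,3,5,6}.
δ(1,a) = {1,3,5}; δ(2,a) = {1,3,5}; δ(3,a) = {1,5}; δ(5,a) = {1,2,3}; δ(6,a) = {2,3,5,6}.
Union: {1,2,3,5,6}.
After a: {1,2,3,5,6}.
δ(1,a) = {1,3,5}; δ(2,a) = {1,3,5}; δ(3,a) = {1,5}; δ(5,a) = {1,2,3}; δ(6,a) = {2,3,5,6}.
Union: {1,2,3,5,6}.
After a: {1,2,3,5,6}.
δ(1,b) = {2,3,4}; δ(2,b) = {2,4,6}; δ(3,b) = {3,4}; δ(5,b) = {1,4,6}; δ(6,b) = {1}.
Union: {1,2,3,4,6}.
After b: {1,2,3,4,6}.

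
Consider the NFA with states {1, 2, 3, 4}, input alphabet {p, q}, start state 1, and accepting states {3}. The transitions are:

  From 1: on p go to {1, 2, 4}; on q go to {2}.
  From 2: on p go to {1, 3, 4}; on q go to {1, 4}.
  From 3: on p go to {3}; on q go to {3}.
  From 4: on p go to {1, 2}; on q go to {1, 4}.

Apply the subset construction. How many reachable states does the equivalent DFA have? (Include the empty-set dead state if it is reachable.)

6

Start state of the DFA: {1}.
{1} --p--> {1, 2, 4}  [new]
{1} --q--> {2}  [new]
{1, 2, 4} --p--> {1, 2, 3, 4}  [new]
{1, 2, 4} --q--> {1, 2, 4}  [seen]
{2} --p--> {1, 3, 4}  [new]
{2} --q--> {1, 4}  [new]
{1, 2, 3, 4} --p--> {1, 2, 3, 4}  [seen]
{1, 2, 3, 4} --q--> {1, 2, 3, 4}  [seen]
{1, 3, 4} --p--> {1, 2, 3, 4}  [seen]
{1, 3, 4} --q--> {1, 2, 3, 4}  [seen]
{1, 4} --p--> {1, 2, 4}  [seen]
{1, 4} --q--> {1, 2, 4}  [seen]
Reachable DFA states: {1}, {1, 2, 4}, {2}, {1, 2, 3, 4}, {1, 3, 4}, {1, 4}.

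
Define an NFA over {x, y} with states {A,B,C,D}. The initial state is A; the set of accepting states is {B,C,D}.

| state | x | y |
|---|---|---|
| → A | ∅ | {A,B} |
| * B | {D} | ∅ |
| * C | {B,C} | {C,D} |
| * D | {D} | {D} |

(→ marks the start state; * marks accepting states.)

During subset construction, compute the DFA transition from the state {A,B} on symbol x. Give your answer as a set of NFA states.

{D}

δ(A,x) = ∅; δ(B,x) = {D}.
Union: {D}.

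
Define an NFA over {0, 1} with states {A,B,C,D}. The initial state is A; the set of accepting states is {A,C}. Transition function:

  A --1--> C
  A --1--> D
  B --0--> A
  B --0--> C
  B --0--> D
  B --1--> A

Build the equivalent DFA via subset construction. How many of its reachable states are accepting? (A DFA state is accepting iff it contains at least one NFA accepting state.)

Start state of the DFA: {A}.
{A} --0--> ∅  [new]
{A} --1--> {C,D}  [new]
∅ --0--> ∅  [seen]
∅ --1--> ∅  [seen]
{C,D} --0--> ∅  [seen]
{C,D} --1--> ∅  [seen]
Reachable DFA states: {A}, ∅, {C,D}.
Accepting DFA states (contain an NFA accepting state): {A}, {C,D}.

2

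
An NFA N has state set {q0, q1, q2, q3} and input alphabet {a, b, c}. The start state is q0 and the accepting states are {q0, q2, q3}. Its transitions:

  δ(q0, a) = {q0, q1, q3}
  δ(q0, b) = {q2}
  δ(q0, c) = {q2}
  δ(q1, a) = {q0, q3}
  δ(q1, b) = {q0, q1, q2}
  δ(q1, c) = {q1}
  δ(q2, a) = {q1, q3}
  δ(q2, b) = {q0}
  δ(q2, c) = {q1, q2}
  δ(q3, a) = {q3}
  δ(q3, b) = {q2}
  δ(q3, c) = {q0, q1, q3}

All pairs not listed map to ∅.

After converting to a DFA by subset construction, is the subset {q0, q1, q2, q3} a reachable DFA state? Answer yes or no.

Start state of the DFA: {q0}.
{q0} --a--> {q0, q1, q3}  [new]
{q0} --b--> {q2}  [new]
{q0} --c--> {q2}  [seen]
{q0, q1, q3} --a--> {q0, q1, q3}  [seen]
{q0, q1, q3} --b--> {q0, q1, q2}  [new]
{q0, q1, q3} --c--> {q0, q1, q2, q3}  [new]
{q2} --a--> {q1, q3}  [new]
{q2} --b--> {q0}  [seen]
{q2} --c--> {q1, q2}  [new]
{q0, q1, q2} --a--> {q0, q1, q3}  [seen]
{q0, q1, q2} --b--> {q0, q1, q2}  [seen]
{q0, q1, q2} --c--> {q1, q2}  [seen]
{q0, q1, q2, q3} --a--> {q0, q1, q3}  [seen]
{q0, q1, q2, q3} --b--> {q0, q1, q2}  [seen]
{q0, q1, q2, q3} --c--> {q0, q1, q2, q3}  [seen]
{q1, q3} --a--> {q0, q3}  [new]
{q1, q3} --b--> {q0, q1, q2}  [seen]
{q1, q3} --c--> {q0, q1, q3}  [seen]
{q1, q2} --a--> {q0, q1, q3}  [seen]
{q1, q2} --b--> {q0, q1, q2}  [seen]
{q1, q2} --c--> {q1, q2}  [seen]
{q0, q3} --a--> {q0, q1, q3}  [seen]
{q0, q3} --b--> {q2}  [seen]
{q0, q3} --c--> {q0, q1, q2, q3}  [seen]
Reachable DFA states: {q0}, {q0, q1, q3}, {q2}, {q0, q1, q2}, {q0, q1, q2, q3}, {q1, q3}, {q1, q2}, {q0, q3}.
{q0, q1, q2, q3} is among them.

yes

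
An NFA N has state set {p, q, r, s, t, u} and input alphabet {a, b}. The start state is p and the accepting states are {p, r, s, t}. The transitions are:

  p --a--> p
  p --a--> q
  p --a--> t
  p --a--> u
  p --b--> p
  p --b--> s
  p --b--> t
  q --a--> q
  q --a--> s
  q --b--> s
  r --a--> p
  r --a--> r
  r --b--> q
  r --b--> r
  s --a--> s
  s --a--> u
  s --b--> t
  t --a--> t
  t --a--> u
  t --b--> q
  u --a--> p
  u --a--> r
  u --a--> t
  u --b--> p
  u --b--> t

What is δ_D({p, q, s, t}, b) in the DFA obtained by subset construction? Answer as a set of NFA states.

δ(p,b) = {p, s, t}; δ(q,b) = {s}; δ(s,b) = {t}; δ(t,b) = {q}.
Union: {p, q, s, t}.

{p, q, s, t}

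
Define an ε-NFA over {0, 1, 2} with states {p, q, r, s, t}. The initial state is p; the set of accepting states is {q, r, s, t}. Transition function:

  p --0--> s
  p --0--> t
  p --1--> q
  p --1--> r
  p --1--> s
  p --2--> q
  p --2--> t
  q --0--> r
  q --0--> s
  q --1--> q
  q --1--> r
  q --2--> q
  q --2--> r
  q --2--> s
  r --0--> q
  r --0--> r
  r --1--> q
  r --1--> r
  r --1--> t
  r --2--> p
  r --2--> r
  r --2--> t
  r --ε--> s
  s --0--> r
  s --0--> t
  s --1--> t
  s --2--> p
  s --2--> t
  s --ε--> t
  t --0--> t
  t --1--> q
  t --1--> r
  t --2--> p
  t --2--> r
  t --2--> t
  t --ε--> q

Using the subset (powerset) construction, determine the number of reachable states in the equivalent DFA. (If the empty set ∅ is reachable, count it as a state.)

5

Start state of the DFA: {p} (ε-closure of the NFA start).
{p} --0--> {q, s, t}  [new]
{p} --1--> {q, r, s, t}  [new]
{p} --2--> {q, t}  [new]
{q, s, t} --0--> {q, r, s, t}  [seen]
{q, s, t} --1--> {q, r, s, t}  [seen]
{q, s, t} --2--> {p, q, r, s, t}  [new]
{q, r, s, t} --0--> {q, r, s, t}  [seen]
{q, r, s, t} --1--> {q, r, s, t}  [seen]
{q, r, s, t} --2--> {p, q, r, s, t}  [seen]
{q, t} --0--> {q, r, s, t}  [seen]
{q, t} --1--> {q, r, s, t}  [seen]
{q, t} --2--> {p, q, r, s, t}  [seen]
{p, q, r, s, t} --0--> {q, r, s, t}  [seen]
{p, q, r, s, t} --1--> {q, r, s, t}  [seen]
{p, q, r, s, t} --2--> {p, q, r, s, t}  [seen]
Reachable DFA states: {p}, {q, s, t}, {q, r, s, t}, {q, t}, {p, q, r, s, t}.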